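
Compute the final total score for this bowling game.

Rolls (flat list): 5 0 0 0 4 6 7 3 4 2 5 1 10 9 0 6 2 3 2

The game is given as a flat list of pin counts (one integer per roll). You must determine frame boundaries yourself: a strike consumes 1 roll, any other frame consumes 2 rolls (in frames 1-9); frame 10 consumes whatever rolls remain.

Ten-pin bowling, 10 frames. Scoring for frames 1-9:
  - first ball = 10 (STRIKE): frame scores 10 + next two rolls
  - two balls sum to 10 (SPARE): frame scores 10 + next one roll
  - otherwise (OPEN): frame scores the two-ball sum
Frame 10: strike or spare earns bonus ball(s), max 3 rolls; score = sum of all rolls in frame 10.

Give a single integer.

Answer: 89

Derivation:
Frame 1: OPEN (5+0=5). Cumulative: 5
Frame 2: OPEN (0+0=0). Cumulative: 5
Frame 3: SPARE (4+6=10). 10 + next roll (7) = 17. Cumulative: 22
Frame 4: SPARE (7+3=10). 10 + next roll (4) = 14. Cumulative: 36
Frame 5: OPEN (4+2=6). Cumulative: 42
Frame 6: OPEN (5+1=6). Cumulative: 48
Frame 7: STRIKE. 10 + next two rolls (9+0) = 19. Cumulative: 67
Frame 8: OPEN (9+0=9). Cumulative: 76
Frame 9: OPEN (6+2=8). Cumulative: 84
Frame 10: OPEN. Sum of all frame-10 rolls (3+2) = 5. Cumulative: 89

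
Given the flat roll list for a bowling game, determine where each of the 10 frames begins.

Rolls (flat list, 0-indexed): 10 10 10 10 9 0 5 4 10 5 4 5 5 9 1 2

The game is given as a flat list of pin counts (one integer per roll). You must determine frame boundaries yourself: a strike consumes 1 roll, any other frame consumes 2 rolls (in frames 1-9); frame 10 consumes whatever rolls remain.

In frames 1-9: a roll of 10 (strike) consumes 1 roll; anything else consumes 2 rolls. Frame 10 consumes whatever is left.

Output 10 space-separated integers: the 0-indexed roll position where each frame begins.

Frame 1 starts at roll index 0: roll=10 (strike), consumes 1 roll
Frame 2 starts at roll index 1: roll=10 (strike), consumes 1 roll
Frame 3 starts at roll index 2: roll=10 (strike), consumes 1 roll
Frame 4 starts at roll index 3: roll=10 (strike), consumes 1 roll
Frame 5 starts at roll index 4: rolls=9,0 (sum=9), consumes 2 rolls
Frame 6 starts at roll index 6: rolls=5,4 (sum=9), consumes 2 rolls
Frame 7 starts at roll index 8: roll=10 (strike), consumes 1 roll
Frame 8 starts at roll index 9: rolls=5,4 (sum=9), consumes 2 rolls
Frame 9 starts at roll index 11: rolls=5,5 (sum=10), consumes 2 rolls
Frame 10 starts at roll index 13: 3 remaining rolls

Answer: 0 1 2 3 4 6 8 9 11 13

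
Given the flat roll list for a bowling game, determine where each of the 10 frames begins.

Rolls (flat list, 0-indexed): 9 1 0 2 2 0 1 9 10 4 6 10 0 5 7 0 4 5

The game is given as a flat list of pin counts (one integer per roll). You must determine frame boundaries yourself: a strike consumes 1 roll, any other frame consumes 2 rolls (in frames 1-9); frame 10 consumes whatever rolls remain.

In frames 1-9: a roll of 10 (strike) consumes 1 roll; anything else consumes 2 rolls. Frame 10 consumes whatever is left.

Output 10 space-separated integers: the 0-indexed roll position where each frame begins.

Frame 1 starts at roll index 0: rolls=9,1 (sum=10), consumes 2 rolls
Frame 2 starts at roll index 2: rolls=0,2 (sum=2), consumes 2 rolls
Frame 3 starts at roll index 4: rolls=2,0 (sum=2), consumes 2 rolls
Frame 4 starts at roll index 6: rolls=1,9 (sum=10), consumes 2 rolls
Frame 5 starts at roll index 8: roll=10 (strike), consumes 1 roll
Frame 6 starts at roll index 9: rolls=4,6 (sum=10), consumes 2 rolls
Frame 7 starts at roll index 11: roll=10 (strike), consumes 1 roll
Frame 8 starts at roll index 12: rolls=0,5 (sum=5), consumes 2 rolls
Frame 9 starts at roll index 14: rolls=7,0 (sum=7), consumes 2 rolls
Frame 10 starts at roll index 16: 2 remaining rolls

Answer: 0 2 4 6 8 9 11 12 14 16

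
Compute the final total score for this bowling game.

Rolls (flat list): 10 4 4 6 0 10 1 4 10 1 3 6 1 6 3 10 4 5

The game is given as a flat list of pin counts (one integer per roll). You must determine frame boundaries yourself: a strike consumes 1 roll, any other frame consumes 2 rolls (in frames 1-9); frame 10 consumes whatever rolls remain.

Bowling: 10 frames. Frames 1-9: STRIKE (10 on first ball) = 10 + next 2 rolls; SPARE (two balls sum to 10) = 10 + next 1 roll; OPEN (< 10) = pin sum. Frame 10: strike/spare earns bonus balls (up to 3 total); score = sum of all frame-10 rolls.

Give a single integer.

Frame 1: STRIKE. 10 + next two rolls (4+4) = 18. Cumulative: 18
Frame 2: OPEN (4+4=8). Cumulative: 26
Frame 3: OPEN (6+0=6). Cumulative: 32
Frame 4: STRIKE. 10 + next two rolls (1+4) = 15. Cumulative: 47
Frame 5: OPEN (1+4=5). Cumulative: 52
Frame 6: STRIKE. 10 + next two rolls (1+3) = 14. Cumulative: 66
Frame 7: OPEN (1+3=4). Cumulative: 70
Frame 8: OPEN (6+1=7). Cumulative: 77
Frame 9: OPEN (6+3=9). Cumulative: 86
Frame 10: STRIKE. Sum of all frame-10 rolls (10+4+5) = 19. Cumulative: 105

Answer: 105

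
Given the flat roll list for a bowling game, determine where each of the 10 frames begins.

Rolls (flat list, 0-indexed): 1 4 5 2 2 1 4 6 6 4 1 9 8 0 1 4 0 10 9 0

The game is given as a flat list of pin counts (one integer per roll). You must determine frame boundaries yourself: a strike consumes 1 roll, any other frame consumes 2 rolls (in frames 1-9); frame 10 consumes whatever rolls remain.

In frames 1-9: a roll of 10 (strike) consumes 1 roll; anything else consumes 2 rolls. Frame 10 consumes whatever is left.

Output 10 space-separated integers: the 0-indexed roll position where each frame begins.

Answer: 0 2 4 6 8 10 12 14 16 18

Derivation:
Frame 1 starts at roll index 0: rolls=1,4 (sum=5), consumes 2 rolls
Frame 2 starts at roll index 2: rolls=5,2 (sum=7), consumes 2 rolls
Frame 3 starts at roll index 4: rolls=2,1 (sum=3), consumes 2 rolls
Frame 4 starts at roll index 6: rolls=4,6 (sum=10), consumes 2 rolls
Frame 5 starts at roll index 8: rolls=6,4 (sum=10), consumes 2 rolls
Frame 6 starts at roll index 10: rolls=1,9 (sum=10), consumes 2 rolls
Frame 7 starts at roll index 12: rolls=8,0 (sum=8), consumes 2 rolls
Frame 8 starts at roll index 14: rolls=1,4 (sum=5), consumes 2 rolls
Frame 9 starts at roll index 16: rolls=0,10 (sum=10), consumes 2 rolls
Frame 10 starts at roll index 18: 2 remaining rolls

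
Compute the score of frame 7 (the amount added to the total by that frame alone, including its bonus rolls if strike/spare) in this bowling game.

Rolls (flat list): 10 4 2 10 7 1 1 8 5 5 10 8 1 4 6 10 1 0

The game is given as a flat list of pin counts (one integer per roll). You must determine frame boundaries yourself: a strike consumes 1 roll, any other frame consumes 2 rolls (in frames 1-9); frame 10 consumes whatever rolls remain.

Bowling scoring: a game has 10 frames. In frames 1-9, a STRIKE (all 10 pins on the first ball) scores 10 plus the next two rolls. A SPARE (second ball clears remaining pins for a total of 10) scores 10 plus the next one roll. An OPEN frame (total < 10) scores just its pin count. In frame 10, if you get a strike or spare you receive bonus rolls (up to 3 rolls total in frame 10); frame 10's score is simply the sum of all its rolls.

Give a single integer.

Frame 1: STRIKE. 10 + next two rolls (4+2) = 16. Cumulative: 16
Frame 2: OPEN (4+2=6). Cumulative: 22
Frame 3: STRIKE. 10 + next two rolls (7+1) = 18. Cumulative: 40
Frame 4: OPEN (7+1=8). Cumulative: 48
Frame 5: OPEN (1+8=9). Cumulative: 57
Frame 6: SPARE (5+5=10). 10 + next roll (10) = 20. Cumulative: 77
Frame 7: STRIKE. 10 + next two rolls (8+1) = 19. Cumulative: 96
Frame 8: OPEN (8+1=9). Cumulative: 105
Frame 9: SPARE (4+6=10). 10 + next roll (10) = 20. Cumulative: 125

Answer: 19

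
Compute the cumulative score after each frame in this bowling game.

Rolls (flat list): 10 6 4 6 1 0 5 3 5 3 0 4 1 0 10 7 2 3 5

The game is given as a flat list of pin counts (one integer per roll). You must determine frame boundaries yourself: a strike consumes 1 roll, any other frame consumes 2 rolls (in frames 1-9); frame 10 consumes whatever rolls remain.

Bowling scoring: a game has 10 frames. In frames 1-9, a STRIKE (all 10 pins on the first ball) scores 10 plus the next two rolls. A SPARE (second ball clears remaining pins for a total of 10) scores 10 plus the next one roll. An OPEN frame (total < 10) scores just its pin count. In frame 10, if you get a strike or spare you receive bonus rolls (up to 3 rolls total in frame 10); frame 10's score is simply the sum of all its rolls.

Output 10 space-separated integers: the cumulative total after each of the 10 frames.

Answer: 20 36 43 48 56 59 64 81 90 98

Derivation:
Frame 1: STRIKE. 10 + next two rolls (6+4) = 20. Cumulative: 20
Frame 2: SPARE (6+4=10). 10 + next roll (6) = 16. Cumulative: 36
Frame 3: OPEN (6+1=7). Cumulative: 43
Frame 4: OPEN (0+5=5). Cumulative: 48
Frame 5: OPEN (3+5=8). Cumulative: 56
Frame 6: OPEN (3+0=3). Cumulative: 59
Frame 7: OPEN (4+1=5). Cumulative: 64
Frame 8: SPARE (0+10=10). 10 + next roll (7) = 17. Cumulative: 81
Frame 9: OPEN (7+2=9). Cumulative: 90
Frame 10: OPEN. Sum of all frame-10 rolls (3+5) = 8. Cumulative: 98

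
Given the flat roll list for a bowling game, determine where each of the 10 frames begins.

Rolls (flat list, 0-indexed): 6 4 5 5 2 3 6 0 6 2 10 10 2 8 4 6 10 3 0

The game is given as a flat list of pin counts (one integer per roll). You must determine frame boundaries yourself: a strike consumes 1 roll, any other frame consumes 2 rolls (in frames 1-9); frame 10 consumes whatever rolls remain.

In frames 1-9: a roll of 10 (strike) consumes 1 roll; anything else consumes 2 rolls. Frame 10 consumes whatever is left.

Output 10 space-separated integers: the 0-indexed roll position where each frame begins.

Frame 1 starts at roll index 0: rolls=6,4 (sum=10), consumes 2 rolls
Frame 2 starts at roll index 2: rolls=5,5 (sum=10), consumes 2 rolls
Frame 3 starts at roll index 4: rolls=2,3 (sum=5), consumes 2 rolls
Frame 4 starts at roll index 6: rolls=6,0 (sum=6), consumes 2 rolls
Frame 5 starts at roll index 8: rolls=6,2 (sum=8), consumes 2 rolls
Frame 6 starts at roll index 10: roll=10 (strike), consumes 1 roll
Frame 7 starts at roll index 11: roll=10 (strike), consumes 1 roll
Frame 8 starts at roll index 12: rolls=2,8 (sum=10), consumes 2 rolls
Frame 9 starts at roll index 14: rolls=4,6 (sum=10), consumes 2 rolls
Frame 10 starts at roll index 16: 3 remaining rolls

Answer: 0 2 4 6 8 10 11 12 14 16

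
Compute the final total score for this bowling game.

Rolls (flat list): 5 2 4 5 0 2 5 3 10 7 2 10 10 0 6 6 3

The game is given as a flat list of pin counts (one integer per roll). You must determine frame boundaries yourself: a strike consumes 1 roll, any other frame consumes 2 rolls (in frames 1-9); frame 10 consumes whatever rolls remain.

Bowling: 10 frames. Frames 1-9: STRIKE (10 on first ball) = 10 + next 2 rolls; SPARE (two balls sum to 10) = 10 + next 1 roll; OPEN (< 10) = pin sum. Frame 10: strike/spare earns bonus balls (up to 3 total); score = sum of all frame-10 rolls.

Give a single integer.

Answer: 105

Derivation:
Frame 1: OPEN (5+2=7). Cumulative: 7
Frame 2: OPEN (4+5=9). Cumulative: 16
Frame 3: OPEN (0+2=2). Cumulative: 18
Frame 4: OPEN (5+3=8). Cumulative: 26
Frame 5: STRIKE. 10 + next two rolls (7+2) = 19. Cumulative: 45
Frame 6: OPEN (7+2=9). Cumulative: 54
Frame 7: STRIKE. 10 + next two rolls (10+0) = 20. Cumulative: 74
Frame 8: STRIKE. 10 + next two rolls (0+6) = 16. Cumulative: 90
Frame 9: OPEN (0+6=6). Cumulative: 96
Frame 10: OPEN. Sum of all frame-10 rolls (6+3) = 9. Cumulative: 105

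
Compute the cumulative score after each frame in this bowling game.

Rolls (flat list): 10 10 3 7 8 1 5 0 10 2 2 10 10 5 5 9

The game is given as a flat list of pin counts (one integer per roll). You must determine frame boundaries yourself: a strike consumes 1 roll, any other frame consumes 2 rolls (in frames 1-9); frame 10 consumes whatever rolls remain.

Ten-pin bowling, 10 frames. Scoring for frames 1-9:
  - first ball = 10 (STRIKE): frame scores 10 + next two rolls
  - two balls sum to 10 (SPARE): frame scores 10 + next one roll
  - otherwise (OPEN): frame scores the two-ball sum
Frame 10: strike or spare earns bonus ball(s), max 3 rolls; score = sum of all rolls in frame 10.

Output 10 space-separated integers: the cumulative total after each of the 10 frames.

Frame 1: STRIKE. 10 + next two rolls (10+3) = 23. Cumulative: 23
Frame 2: STRIKE. 10 + next two rolls (3+7) = 20. Cumulative: 43
Frame 3: SPARE (3+7=10). 10 + next roll (8) = 18. Cumulative: 61
Frame 4: OPEN (8+1=9). Cumulative: 70
Frame 5: OPEN (5+0=5). Cumulative: 75
Frame 6: STRIKE. 10 + next two rolls (2+2) = 14. Cumulative: 89
Frame 7: OPEN (2+2=4). Cumulative: 93
Frame 8: STRIKE. 10 + next two rolls (10+5) = 25. Cumulative: 118
Frame 9: STRIKE. 10 + next two rolls (5+5) = 20. Cumulative: 138
Frame 10: SPARE. Sum of all frame-10 rolls (5+5+9) = 19. Cumulative: 157

Answer: 23 43 61 70 75 89 93 118 138 157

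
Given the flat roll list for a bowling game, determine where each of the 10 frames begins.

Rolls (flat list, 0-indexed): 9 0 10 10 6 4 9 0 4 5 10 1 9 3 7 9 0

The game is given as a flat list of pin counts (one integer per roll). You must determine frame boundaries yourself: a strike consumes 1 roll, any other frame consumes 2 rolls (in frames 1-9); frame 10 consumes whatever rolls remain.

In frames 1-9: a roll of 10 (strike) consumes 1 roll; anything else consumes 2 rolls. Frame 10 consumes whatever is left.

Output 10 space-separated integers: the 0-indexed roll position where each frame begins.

Frame 1 starts at roll index 0: rolls=9,0 (sum=9), consumes 2 rolls
Frame 2 starts at roll index 2: roll=10 (strike), consumes 1 roll
Frame 3 starts at roll index 3: roll=10 (strike), consumes 1 roll
Frame 4 starts at roll index 4: rolls=6,4 (sum=10), consumes 2 rolls
Frame 5 starts at roll index 6: rolls=9,0 (sum=9), consumes 2 rolls
Frame 6 starts at roll index 8: rolls=4,5 (sum=9), consumes 2 rolls
Frame 7 starts at roll index 10: roll=10 (strike), consumes 1 roll
Frame 8 starts at roll index 11: rolls=1,9 (sum=10), consumes 2 rolls
Frame 9 starts at roll index 13: rolls=3,7 (sum=10), consumes 2 rolls
Frame 10 starts at roll index 15: 2 remaining rolls

Answer: 0 2 3 4 6 8 10 11 13 15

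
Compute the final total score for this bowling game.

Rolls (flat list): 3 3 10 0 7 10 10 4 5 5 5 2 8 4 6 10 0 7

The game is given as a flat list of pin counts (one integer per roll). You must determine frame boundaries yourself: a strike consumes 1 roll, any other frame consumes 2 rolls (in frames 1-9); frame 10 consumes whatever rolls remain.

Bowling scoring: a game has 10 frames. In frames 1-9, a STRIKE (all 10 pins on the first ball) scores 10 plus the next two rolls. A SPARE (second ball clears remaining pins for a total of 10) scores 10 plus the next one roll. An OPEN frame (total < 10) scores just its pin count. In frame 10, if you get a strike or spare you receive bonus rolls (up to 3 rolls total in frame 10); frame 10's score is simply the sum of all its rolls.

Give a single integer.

Answer: 145

Derivation:
Frame 1: OPEN (3+3=6). Cumulative: 6
Frame 2: STRIKE. 10 + next two rolls (0+7) = 17. Cumulative: 23
Frame 3: OPEN (0+7=7). Cumulative: 30
Frame 4: STRIKE. 10 + next two rolls (10+4) = 24. Cumulative: 54
Frame 5: STRIKE. 10 + next two rolls (4+5) = 19. Cumulative: 73
Frame 6: OPEN (4+5=9). Cumulative: 82
Frame 7: SPARE (5+5=10). 10 + next roll (2) = 12. Cumulative: 94
Frame 8: SPARE (2+8=10). 10 + next roll (4) = 14. Cumulative: 108
Frame 9: SPARE (4+6=10). 10 + next roll (10) = 20. Cumulative: 128
Frame 10: STRIKE. Sum of all frame-10 rolls (10+0+7) = 17. Cumulative: 145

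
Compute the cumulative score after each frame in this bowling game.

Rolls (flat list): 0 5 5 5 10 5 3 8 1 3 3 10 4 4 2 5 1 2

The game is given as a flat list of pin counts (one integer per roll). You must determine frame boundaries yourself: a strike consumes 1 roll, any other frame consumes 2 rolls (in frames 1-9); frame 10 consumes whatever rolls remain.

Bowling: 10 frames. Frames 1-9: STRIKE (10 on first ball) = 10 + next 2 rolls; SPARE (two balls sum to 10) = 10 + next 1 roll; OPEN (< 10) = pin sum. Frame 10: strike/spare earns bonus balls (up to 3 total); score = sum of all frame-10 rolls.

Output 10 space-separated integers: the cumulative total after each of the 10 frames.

Frame 1: OPEN (0+5=5). Cumulative: 5
Frame 2: SPARE (5+5=10). 10 + next roll (10) = 20. Cumulative: 25
Frame 3: STRIKE. 10 + next two rolls (5+3) = 18. Cumulative: 43
Frame 4: OPEN (5+3=8). Cumulative: 51
Frame 5: OPEN (8+1=9). Cumulative: 60
Frame 6: OPEN (3+3=6). Cumulative: 66
Frame 7: STRIKE. 10 + next two rolls (4+4) = 18. Cumulative: 84
Frame 8: OPEN (4+4=8). Cumulative: 92
Frame 9: OPEN (2+5=7). Cumulative: 99
Frame 10: OPEN. Sum of all frame-10 rolls (1+2) = 3. Cumulative: 102

Answer: 5 25 43 51 60 66 84 92 99 102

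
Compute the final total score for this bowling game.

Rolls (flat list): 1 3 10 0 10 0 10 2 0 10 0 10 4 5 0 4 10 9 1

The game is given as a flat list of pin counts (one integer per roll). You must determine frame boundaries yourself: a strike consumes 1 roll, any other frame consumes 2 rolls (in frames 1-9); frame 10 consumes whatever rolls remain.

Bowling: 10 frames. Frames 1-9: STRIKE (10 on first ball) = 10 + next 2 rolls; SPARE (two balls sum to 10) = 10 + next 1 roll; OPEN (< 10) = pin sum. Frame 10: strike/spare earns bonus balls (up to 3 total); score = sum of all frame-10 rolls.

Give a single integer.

Answer: 115

Derivation:
Frame 1: OPEN (1+3=4). Cumulative: 4
Frame 2: STRIKE. 10 + next two rolls (0+10) = 20. Cumulative: 24
Frame 3: SPARE (0+10=10). 10 + next roll (0) = 10. Cumulative: 34
Frame 4: SPARE (0+10=10). 10 + next roll (2) = 12. Cumulative: 46
Frame 5: OPEN (2+0=2). Cumulative: 48
Frame 6: STRIKE. 10 + next two rolls (0+10) = 20. Cumulative: 68
Frame 7: SPARE (0+10=10). 10 + next roll (4) = 14. Cumulative: 82
Frame 8: OPEN (4+5=9). Cumulative: 91
Frame 9: OPEN (0+4=4). Cumulative: 95
Frame 10: STRIKE. Sum of all frame-10 rolls (10+9+1) = 20. Cumulative: 115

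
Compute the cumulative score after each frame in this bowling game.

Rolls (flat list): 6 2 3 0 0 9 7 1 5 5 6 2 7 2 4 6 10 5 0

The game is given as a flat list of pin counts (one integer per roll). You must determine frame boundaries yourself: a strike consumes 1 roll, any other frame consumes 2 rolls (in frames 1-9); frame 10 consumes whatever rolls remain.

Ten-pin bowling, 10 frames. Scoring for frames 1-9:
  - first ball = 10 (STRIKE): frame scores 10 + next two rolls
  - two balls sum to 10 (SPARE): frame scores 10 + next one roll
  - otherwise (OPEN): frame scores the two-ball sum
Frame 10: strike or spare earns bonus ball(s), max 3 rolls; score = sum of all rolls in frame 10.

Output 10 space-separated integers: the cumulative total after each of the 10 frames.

Frame 1: OPEN (6+2=8). Cumulative: 8
Frame 2: OPEN (3+0=3). Cumulative: 11
Frame 3: OPEN (0+9=9). Cumulative: 20
Frame 4: OPEN (7+1=8). Cumulative: 28
Frame 5: SPARE (5+5=10). 10 + next roll (6) = 16. Cumulative: 44
Frame 6: OPEN (6+2=8). Cumulative: 52
Frame 7: OPEN (7+2=9). Cumulative: 61
Frame 8: SPARE (4+6=10). 10 + next roll (10) = 20. Cumulative: 81
Frame 9: STRIKE. 10 + next two rolls (5+0) = 15. Cumulative: 96
Frame 10: OPEN. Sum of all frame-10 rolls (5+0) = 5. Cumulative: 101

Answer: 8 11 20 28 44 52 61 81 96 101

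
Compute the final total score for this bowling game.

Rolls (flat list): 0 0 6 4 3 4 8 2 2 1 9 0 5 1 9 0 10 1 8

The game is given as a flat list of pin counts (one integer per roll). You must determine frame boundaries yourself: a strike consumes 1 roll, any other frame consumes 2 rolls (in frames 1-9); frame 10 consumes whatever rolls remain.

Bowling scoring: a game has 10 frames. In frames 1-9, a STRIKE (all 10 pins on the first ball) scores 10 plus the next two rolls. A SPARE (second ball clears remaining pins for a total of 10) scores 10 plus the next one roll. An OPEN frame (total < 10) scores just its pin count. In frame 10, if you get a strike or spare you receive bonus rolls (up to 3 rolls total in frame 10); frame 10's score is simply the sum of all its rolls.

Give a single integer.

Answer: 87

Derivation:
Frame 1: OPEN (0+0=0). Cumulative: 0
Frame 2: SPARE (6+4=10). 10 + next roll (3) = 13. Cumulative: 13
Frame 3: OPEN (3+4=7). Cumulative: 20
Frame 4: SPARE (8+2=10). 10 + next roll (2) = 12. Cumulative: 32
Frame 5: OPEN (2+1=3). Cumulative: 35
Frame 6: OPEN (9+0=9). Cumulative: 44
Frame 7: OPEN (5+1=6). Cumulative: 50
Frame 8: OPEN (9+0=9). Cumulative: 59
Frame 9: STRIKE. 10 + next two rolls (1+8) = 19. Cumulative: 78
Frame 10: OPEN. Sum of all frame-10 rolls (1+8) = 9. Cumulative: 87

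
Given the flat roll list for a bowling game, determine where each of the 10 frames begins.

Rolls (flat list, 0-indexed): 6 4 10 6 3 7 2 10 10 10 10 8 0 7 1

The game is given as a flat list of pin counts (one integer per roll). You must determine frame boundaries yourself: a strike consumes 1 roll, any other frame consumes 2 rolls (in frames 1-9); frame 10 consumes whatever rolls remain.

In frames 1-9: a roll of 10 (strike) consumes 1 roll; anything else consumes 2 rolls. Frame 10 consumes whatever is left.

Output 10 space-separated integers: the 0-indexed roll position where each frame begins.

Answer: 0 2 3 5 7 8 9 10 11 13

Derivation:
Frame 1 starts at roll index 0: rolls=6,4 (sum=10), consumes 2 rolls
Frame 2 starts at roll index 2: roll=10 (strike), consumes 1 roll
Frame 3 starts at roll index 3: rolls=6,3 (sum=9), consumes 2 rolls
Frame 4 starts at roll index 5: rolls=7,2 (sum=9), consumes 2 rolls
Frame 5 starts at roll index 7: roll=10 (strike), consumes 1 roll
Frame 6 starts at roll index 8: roll=10 (strike), consumes 1 roll
Frame 7 starts at roll index 9: roll=10 (strike), consumes 1 roll
Frame 8 starts at roll index 10: roll=10 (strike), consumes 1 roll
Frame 9 starts at roll index 11: rolls=8,0 (sum=8), consumes 2 rolls
Frame 10 starts at roll index 13: 2 remaining rolls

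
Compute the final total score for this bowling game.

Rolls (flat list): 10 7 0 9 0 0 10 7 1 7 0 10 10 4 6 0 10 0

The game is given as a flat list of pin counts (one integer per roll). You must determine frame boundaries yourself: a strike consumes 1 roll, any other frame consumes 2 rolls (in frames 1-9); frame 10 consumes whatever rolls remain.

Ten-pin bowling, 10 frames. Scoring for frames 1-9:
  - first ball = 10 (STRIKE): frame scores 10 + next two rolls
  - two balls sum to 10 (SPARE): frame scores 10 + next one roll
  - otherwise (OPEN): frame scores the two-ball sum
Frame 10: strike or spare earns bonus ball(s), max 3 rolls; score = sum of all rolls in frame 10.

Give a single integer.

Answer: 129

Derivation:
Frame 1: STRIKE. 10 + next two rolls (7+0) = 17. Cumulative: 17
Frame 2: OPEN (7+0=7). Cumulative: 24
Frame 3: OPEN (9+0=9). Cumulative: 33
Frame 4: SPARE (0+10=10). 10 + next roll (7) = 17. Cumulative: 50
Frame 5: OPEN (7+1=8). Cumulative: 58
Frame 6: OPEN (7+0=7). Cumulative: 65
Frame 7: STRIKE. 10 + next two rolls (10+4) = 24. Cumulative: 89
Frame 8: STRIKE. 10 + next two rolls (4+6) = 20. Cumulative: 109
Frame 9: SPARE (4+6=10). 10 + next roll (0) = 10. Cumulative: 119
Frame 10: SPARE. Sum of all frame-10 rolls (0+10+0) = 10. Cumulative: 129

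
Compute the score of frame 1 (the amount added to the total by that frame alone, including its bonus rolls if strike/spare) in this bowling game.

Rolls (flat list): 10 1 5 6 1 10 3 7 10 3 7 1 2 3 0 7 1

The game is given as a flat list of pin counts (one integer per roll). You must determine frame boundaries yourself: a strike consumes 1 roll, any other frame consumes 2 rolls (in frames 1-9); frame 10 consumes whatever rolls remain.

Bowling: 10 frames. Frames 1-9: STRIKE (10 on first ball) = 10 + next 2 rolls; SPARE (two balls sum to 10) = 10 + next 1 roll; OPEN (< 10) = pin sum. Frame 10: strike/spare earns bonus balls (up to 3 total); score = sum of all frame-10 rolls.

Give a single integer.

Answer: 16

Derivation:
Frame 1: STRIKE. 10 + next two rolls (1+5) = 16. Cumulative: 16
Frame 2: OPEN (1+5=6). Cumulative: 22
Frame 3: OPEN (6+1=7). Cumulative: 29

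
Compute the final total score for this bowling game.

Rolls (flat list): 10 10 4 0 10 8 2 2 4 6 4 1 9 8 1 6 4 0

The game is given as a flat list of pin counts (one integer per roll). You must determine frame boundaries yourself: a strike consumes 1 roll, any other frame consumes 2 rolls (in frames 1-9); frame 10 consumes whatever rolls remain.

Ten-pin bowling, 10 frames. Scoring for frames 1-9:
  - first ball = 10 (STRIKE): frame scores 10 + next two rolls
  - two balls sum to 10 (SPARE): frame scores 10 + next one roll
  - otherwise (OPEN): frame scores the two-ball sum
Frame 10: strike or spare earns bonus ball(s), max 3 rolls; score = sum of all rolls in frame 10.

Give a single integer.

Frame 1: STRIKE. 10 + next two rolls (10+4) = 24. Cumulative: 24
Frame 2: STRIKE. 10 + next two rolls (4+0) = 14. Cumulative: 38
Frame 3: OPEN (4+0=4). Cumulative: 42
Frame 4: STRIKE. 10 + next two rolls (8+2) = 20. Cumulative: 62
Frame 5: SPARE (8+2=10). 10 + next roll (2) = 12. Cumulative: 74
Frame 6: OPEN (2+4=6). Cumulative: 80
Frame 7: SPARE (6+4=10). 10 + next roll (1) = 11. Cumulative: 91
Frame 8: SPARE (1+9=10). 10 + next roll (8) = 18. Cumulative: 109
Frame 9: OPEN (8+1=9). Cumulative: 118
Frame 10: SPARE. Sum of all frame-10 rolls (6+4+0) = 10. Cumulative: 128

Answer: 128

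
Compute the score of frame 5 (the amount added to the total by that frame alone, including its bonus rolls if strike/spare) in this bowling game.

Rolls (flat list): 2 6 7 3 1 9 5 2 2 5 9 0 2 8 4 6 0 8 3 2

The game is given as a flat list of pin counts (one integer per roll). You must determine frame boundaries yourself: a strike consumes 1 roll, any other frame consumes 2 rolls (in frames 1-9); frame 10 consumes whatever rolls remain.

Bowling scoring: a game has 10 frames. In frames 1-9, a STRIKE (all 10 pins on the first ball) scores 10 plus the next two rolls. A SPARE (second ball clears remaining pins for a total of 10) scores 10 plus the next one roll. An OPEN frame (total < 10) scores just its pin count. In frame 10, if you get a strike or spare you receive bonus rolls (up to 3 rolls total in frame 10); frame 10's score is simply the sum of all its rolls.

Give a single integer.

Frame 1: OPEN (2+6=8). Cumulative: 8
Frame 2: SPARE (7+3=10). 10 + next roll (1) = 11. Cumulative: 19
Frame 3: SPARE (1+9=10). 10 + next roll (5) = 15. Cumulative: 34
Frame 4: OPEN (5+2=7). Cumulative: 41
Frame 5: OPEN (2+5=7). Cumulative: 48
Frame 6: OPEN (9+0=9). Cumulative: 57
Frame 7: SPARE (2+8=10). 10 + next roll (4) = 14. Cumulative: 71

Answer: 7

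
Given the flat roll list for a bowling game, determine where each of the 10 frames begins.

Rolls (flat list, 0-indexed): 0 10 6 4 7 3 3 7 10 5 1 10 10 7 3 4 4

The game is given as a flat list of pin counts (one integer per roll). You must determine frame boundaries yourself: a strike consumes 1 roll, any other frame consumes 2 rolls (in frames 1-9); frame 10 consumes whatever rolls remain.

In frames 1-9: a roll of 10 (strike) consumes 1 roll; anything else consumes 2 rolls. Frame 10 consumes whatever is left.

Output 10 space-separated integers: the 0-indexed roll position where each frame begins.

Frame 1 starts at roll index 0: rolls=0,10 (sum=10), consumes 2 rolls
Frame 2 starts at roll index 2: rolls=6,4 (sum=10), consumes 2 rolls
Frame 3 starts at roll index 4: rolls=7,3 (sum=10), consumes 2 rolls
Frame 4 starts at roll index 6: rolls=3,7 (sum=10), consumes 2 rolls
Frame 5 starts at roll index 8: roll=10 (strike), consumes 1 roll
Frame 6 starts at roll index 9: rolls=5,1 (sum=6), consumes 2 rolls
Frame 7 starts at roll index 11: roll=10 (strike), consumes 1 roll
Frame 8 starts at roll index 12: roll=10 (strike), consumes 1 roll
Frame 9 starts at roll index 13: rolls=7,3 (sum=10), consumes 2 rolls
Frame 10 starts at roll index 15: 2 remaining rolls

Answer: 0 2 4 6 8 9 11 12 13 15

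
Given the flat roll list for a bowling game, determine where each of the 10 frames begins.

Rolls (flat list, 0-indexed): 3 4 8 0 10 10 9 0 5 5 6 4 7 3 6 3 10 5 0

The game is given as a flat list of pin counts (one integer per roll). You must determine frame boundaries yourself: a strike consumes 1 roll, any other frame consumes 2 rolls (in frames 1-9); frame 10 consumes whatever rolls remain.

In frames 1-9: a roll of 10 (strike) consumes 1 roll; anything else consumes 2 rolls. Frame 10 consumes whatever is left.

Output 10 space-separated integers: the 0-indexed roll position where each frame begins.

Answer: 0 2 4 5 6 8 10 12 14 16

Derivation:
Frame 1 starts at roll index 0: rolls=3,4 (sum=7), consumes 2 rolls
Frame 2 starts at roll index 2: rolls=8,0 (sum=8), consumes 2 rolls
Frame 3 starts at roll index 4: roll=10 (strike), consumes 1 roll
Frame 4 starts at roll index 5: roll=10 (strike), consumes 1 roll
Frame 5 starts at roll index 6: rolls=9,0 (sum=9), consumes 2 rolls
Frame 6 starts at roll index 8: rolls=5,5 (sum=10), consumes 2 rolls
Frame 7 starts at roll index 10: rolls=6,4 (sum=10), consumes 2 rolls
Frame 8 starts at roll index 12: rolls=7,3 (sum=10), consumes 2 rolls
Frame 9 starts at roll index 14: rolls=6,3 (sum=9), consumes 2 rolls
Frame 10 starts at roll index 16: 3 remaining rolls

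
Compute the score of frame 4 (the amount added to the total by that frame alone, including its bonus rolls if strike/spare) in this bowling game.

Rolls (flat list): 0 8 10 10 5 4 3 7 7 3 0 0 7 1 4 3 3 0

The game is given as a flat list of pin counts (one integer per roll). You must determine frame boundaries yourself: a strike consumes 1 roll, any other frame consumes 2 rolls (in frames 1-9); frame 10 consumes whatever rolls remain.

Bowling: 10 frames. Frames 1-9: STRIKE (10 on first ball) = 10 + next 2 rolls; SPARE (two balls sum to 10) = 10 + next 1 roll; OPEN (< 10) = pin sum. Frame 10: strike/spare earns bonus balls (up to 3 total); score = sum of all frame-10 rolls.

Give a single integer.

Answer: 9

Derivation:
Frame 1: OPEN (0+8=8). Cumulative: 8
Frame 2: STRIKE. 10 + next two rolls (10+5) = 25. Cumulative: 33
Frame 3: STRIKE. 10 + next two rolls (5+4) = 19. Cumulative: 52
Frame 4: OPEN (5+4=9). Cumulative: 61
Frame 5: SPARE (3+7=10). 10 + next roll (7) = 17. Cumulative: 78
Frame 6: SPARE (7+3=10). 10 + next roll (0) = 10. Cumulative: 88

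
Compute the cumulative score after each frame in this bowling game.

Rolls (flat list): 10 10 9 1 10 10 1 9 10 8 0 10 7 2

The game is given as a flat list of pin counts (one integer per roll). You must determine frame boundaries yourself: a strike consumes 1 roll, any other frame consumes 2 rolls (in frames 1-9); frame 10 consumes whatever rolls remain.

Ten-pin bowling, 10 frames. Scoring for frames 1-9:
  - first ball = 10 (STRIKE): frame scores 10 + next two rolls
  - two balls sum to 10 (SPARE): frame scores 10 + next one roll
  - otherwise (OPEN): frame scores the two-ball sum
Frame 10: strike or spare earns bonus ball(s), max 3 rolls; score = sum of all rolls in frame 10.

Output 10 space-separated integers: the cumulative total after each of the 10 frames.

Answer: 29 49 69 90 110 130 148 156 175 184

Derivation:
Frame 1: STRIKE. 10 + next two rolls (10+9) = 29. Cumulative: 29
Frame 2: STRIKE. 10 + next two rolls (9+1) = 20. Cumulative: 49
Frame 3: SPARE (9+1=10). 10 + next roll (10) = 20. Cumulative: 69
Frame 4: STRIKE. 10 + next two rolls (10+1) = 21. Cumulative: 90
Frame 5: STRIKE. 10 + next two rolls (1+9) = 20. Cumulative: 110
Frame 6: SPARE (1+9=10). 10 + next roll (10) = 20. Cumulative: 130
Frame 7: STRIKE. 10 + next two rolls (8+0) = 18. Cumulative: 148
Frame 8: OPEN (8+0=8). Cumulative: 156
Frame 9: STRIKE. 10 + next two rolls (7+2) = 19. Cumulative: 175
Frame 10: OPEN. Sum of all frame-10 rolls (7+2) = 9. Cumulative: 184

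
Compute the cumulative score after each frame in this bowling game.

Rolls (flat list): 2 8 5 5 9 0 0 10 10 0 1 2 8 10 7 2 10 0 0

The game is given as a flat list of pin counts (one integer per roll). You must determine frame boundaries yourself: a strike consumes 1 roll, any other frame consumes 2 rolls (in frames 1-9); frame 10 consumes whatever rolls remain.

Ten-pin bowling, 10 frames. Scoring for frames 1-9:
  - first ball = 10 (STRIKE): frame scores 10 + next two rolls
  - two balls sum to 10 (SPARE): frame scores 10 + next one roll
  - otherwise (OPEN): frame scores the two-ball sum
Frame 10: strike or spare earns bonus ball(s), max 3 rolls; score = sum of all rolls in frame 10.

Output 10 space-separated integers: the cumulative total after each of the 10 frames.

Answer: 15 34 43 63 74 75 95 114 123 133

Derivation:
Frame 1: SPARE (2+8=10). 10 + next roll (5) = 15. Cumulative: 15
Frame 2: SPARE (5+5=10). 10 + next roll (9) = 19. Cumulative: 34
Frame 3: OPEN (9+0=9). Cumulative: 43
Frame 4: SPARE (0+10=10). 10 + next roll (10) = 20. Cumulative: 63
Frame 5: STRIKE. 10 + next two rolls (0+1) = 11. Cumulative: 74
Frame 6: OPEN (0+1=1). Cumulative: 75
Frame 7: SPARE (2+8=10). 10 + next roll (10) = 20. Cumulative: 95
Frame 8: STRIKE. 10 + next two rolls (7+2) = 19. Cumulative: 114
Frame 9: OPEN (7+2=9). Cumulative: 123
Frame 10: STRIKE. Sum of all frame-10 rolls (10+0+0) = 10. Cumulative: 133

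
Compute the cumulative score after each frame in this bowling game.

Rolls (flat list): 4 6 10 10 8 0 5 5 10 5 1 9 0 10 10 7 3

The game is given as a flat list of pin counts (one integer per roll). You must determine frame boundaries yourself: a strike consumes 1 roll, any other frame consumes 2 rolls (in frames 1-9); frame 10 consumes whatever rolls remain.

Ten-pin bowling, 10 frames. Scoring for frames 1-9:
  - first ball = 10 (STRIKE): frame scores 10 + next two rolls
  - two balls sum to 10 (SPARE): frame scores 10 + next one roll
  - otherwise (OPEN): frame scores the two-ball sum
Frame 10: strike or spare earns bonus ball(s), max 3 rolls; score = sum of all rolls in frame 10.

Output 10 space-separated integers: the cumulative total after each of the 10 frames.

Frame 1: SPARE (4+6=10). 10 + next roll (10) = 20. Cumulative: 20
Frame 2: STRIKE. 10 + next two rolls (10+8) = 28. Cumulative: 48
Frame 3: STRIKE. 10 + next two rolls (8+0) = 18. Cumulative: 66
Frame 4: OPEN (8+0=8). Cumulative: 74
Frame 5: SPARE (5+5=10). 10 + next roll (10) = 20. Cumulative: 94
Frame 6: STRIKE. 10 + next two rolls (5+1) = 16. Cumulative: 110
Frame 7: OPEN (5+1=6). Cumulative: 116
Frame 8: OPEN (9+0=9). Cumulative: 125
Frame 9: STRIKE. 10 + next two rolls (10+7) = 27. Cumulative: 152
Frame 10: STRIKE. Sum of all frame-10 rolls (10+7+3) = 20. Cumulative: 172

Answer: 20 48 66 74 94 110 116 125 152 172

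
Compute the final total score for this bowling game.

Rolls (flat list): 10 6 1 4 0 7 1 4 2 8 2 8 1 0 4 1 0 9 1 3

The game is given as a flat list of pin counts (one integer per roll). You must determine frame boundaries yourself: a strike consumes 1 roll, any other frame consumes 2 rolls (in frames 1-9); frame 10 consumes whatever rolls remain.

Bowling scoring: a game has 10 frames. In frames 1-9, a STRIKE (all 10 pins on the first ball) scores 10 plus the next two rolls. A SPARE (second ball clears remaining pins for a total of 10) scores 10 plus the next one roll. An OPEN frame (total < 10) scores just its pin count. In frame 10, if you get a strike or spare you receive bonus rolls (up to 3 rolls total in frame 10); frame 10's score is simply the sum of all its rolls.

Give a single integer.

Answer: 87

Derivation:
Frame 1: STRIKE. 10 + next two rolls (6+1) = 17. Cumulative: 17
Frame 2: OPEN (6+1=7). Cumulative: 24
Frame 3: OPEN (4+0=4). Cumulative: 28
Frame 4: OPEN (7+1=8). Cumulative: 36
Frame 5: OPEN (4+2=6). Cumulative: 42
Frame 6: SPARE (8+2=10). 10 + next roll (8) = 18. Cumulative: 60
Frame 7: OPEN (8+1=9). Cumulative: 69
Frame 8: OPEN (0+4=4). Cumulative: 73
Frame 9: OPEN (1+0=1). Cumulative: 74
Frame 10: SPARE. Sum of all frame-10 rolls (9+1+3) = 13. Cumulative: 87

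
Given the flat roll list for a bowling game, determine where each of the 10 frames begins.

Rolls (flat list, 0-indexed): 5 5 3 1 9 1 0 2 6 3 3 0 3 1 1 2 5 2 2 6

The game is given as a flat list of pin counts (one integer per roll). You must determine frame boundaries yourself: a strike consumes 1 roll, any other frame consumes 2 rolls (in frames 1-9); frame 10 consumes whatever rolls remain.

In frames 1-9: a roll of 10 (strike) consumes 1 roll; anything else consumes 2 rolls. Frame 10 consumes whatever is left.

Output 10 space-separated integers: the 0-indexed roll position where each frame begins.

Frame 1 starts at roll index 0: rolls=5,5 (sum=10), consumes 2 rolls
Frame 2 starts at roll index 2: rolls=3,1 (sum=4), consumes 2 rolls
Frame 3 starts at roll index 4: rolls=9,1 (sum=10), consumes 2 rolls
Frame 4 starts at roll index 6: rolls=0,2 (sum=2), consumes 2 rolls
Frame 5 starts at roll index 8: rolls=6,3 (sum=9), consumes 2 rolls
Frame 6 starts at roll index 10: rolls=3,0 (sum=3), consumes 2 rolls
Frame 7 starts at roll index 12: rolls=3,1 (sum=4), consumes 2 rolls
Frame 8 starts at roll index 14: rolls=1,2 (sum=3), consumes 2 rolls
Frame 9 starts at roll index 16: rolls=5,2 (sum=7), consumes 2 rolls
Frame 10 starts at roll index 18: 2 remaining rolls

Answer: 0 2 4 6 8 10 12 14 16 18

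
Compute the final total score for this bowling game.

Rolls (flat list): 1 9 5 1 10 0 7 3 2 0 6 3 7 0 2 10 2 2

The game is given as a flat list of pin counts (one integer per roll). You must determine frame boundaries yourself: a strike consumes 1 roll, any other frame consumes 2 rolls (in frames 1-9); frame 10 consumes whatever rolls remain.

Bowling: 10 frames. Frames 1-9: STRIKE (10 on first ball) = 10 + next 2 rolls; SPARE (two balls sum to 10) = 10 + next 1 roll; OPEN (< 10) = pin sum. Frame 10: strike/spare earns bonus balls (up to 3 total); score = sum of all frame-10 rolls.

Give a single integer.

Answer: 86

Derivation:
Frame 1: SPARE (1+9=10). 10 + next roll (5) = 15. Cumulative: 15
Frame 2: OPEN (5+1=6). Cumulative: 21
Frame 3: STRIKE. 10 + next two rolls (0+7) = 17. Cumulative: 38
Frame 4: OPEN (0+7=7). Cumulative: 45
Frame 5: OPEN (3+2=5). Cumulative: 50
Frame 6: OPEN (0+6=6). Cumulative: 56
Frame 7: SPARE (3+7=10). 10 + next roll (0) = 10. Cumulative: 66
Frame 8: OPEN (0+2=2). Cumulative: 68
Frame 9: STRIKE. 10 + next two rolls (2+2) = 14. Cumulative: 82
Frame 10: OPEN. Sum of all frame-10 rolls (2+2) = 4. Cumulative: 86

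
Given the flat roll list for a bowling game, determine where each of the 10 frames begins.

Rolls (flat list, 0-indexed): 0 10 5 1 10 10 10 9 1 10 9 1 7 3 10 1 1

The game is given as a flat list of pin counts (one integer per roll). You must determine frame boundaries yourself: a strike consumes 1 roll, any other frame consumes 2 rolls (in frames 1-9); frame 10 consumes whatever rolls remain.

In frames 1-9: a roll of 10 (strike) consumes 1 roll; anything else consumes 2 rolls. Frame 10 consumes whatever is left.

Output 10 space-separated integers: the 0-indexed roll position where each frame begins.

Answer: 0 2 4 5 6 7 9 10 12 14

Derivation:
Frame 1 starts at roll index 0: rolls=0,10 (sum=10), consumes 2 rolls
Frame 2 starts at roll index 2: rolls=5,1 (sum=6), consumes 2 rolls
Frame 3 starts at roll index 4: roll=10 (strike), consumes 1 roll
Frame 4 starts at roll index 5: roll=10 (strike), consumes 1 roll
Frame 5 starts at roll index 6: roll=10 (strike), consumes 1 roll
Frame 6 starts at roll index 7: rolls=9,1 (sum=10), consumes 2 rolls
Frame 7 starts at roll index 9: roll=10 (strike), consumes 1 roll
Frame 8 starts at roll index 10: rolls=9,1 (sum=10), consumes 2 rolls
Frame 9 starts at roll index 12: rolls=7,3 (sum=10), consumes 2 rolls
Frame 10 starts at roll index 14: 3 remaining rolls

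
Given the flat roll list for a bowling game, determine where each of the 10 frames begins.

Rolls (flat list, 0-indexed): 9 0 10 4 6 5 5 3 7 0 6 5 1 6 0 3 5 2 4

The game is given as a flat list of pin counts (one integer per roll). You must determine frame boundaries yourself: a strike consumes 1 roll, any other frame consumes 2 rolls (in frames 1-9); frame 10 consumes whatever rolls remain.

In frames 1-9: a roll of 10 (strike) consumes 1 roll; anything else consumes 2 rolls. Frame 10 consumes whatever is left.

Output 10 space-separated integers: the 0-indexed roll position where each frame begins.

Answer: 0 2 3 5 7 9 11 13 15 17

Derivation:
Frame 1 starts at roll index 0: rolls=9,0 (sum=9), consumes 2 rolls
Frame 2 starts at roll index 2: roll=10 (strike), consumes 1 roll
Frame 3 starts at roll index 3: rolls=4,6 (sum=10), consumes 2 rolls
Frame 4 starts at roll index 5: rolls=5,5 (sum=10), consumes 2 rolls
Frame 5 starts at roll index 7: rolls=3,7 (sum=10), consumes 2 rolls
Frame 6 starts at roll index 9: rolls=0,6 (sum=6), consumes 2 rolls
Frame 7 starts at roll index 11: rolls=5,1 (sum=6), consumes 2 rolls
Frame 8 starts at roll index 13: rolls=6,0 (sum=6), consumes 2 rolls
Frame 9 starts at roll index 15: rolls=3,5 (sum=8), consumes 2 rolls
Frame 10 starts at roll index 17: 2 remaining rolls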